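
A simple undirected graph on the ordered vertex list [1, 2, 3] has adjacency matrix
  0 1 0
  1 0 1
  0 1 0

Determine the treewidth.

1

A width-1 tree decomposition is:
Bags: B1 = {2, 3}  B2 = {1, 2}
Tree: B1–B2
The largest bag has 2 vertices, giving width 1; this decomposition certifies tw(G) ≤ 1. G has an edge, so its treewidth is at least 1. Hence tw(G) = 1 exactly.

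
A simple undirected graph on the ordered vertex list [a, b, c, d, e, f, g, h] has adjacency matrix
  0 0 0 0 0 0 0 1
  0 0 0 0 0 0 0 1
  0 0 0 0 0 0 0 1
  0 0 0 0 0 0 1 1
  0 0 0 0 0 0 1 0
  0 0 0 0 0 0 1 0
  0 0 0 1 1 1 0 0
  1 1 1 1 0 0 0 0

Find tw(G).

A width-1 tree decomposition is:
Bags: B1 = {c, h}  B2 = {d, h}  B3 = {d, g}  B4 = {f, g}  B5 = {e, g}  B6 = {a, h}  B7 = {b, h}
Tree: B1–B2, B2–B3, B3–B4, B3–B5, B2–B6, B6–B7
Every bag has size at most 2, so the width is 2 − 1 = 1 and tw(G) ≤ 1. Any graph with an edge has treewidth ≥ 1, and G has the edge h–c. Therefore the treewidth is 1.

1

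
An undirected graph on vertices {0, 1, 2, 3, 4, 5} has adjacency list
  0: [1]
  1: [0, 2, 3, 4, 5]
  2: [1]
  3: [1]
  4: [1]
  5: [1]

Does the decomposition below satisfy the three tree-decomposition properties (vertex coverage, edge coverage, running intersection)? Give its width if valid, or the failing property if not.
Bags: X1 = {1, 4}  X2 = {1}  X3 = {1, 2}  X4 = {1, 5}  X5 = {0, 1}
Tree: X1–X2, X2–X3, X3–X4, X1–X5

No — vertex 3 appears in no bag.

A tree decomposition must satisfy three properties: every vertex lies in some bag; for every edge, both endpoints lie together in some bag; and for every vertex, the bags containing it form a connected subtree. Here vertex 3 appears in no bag, so the decomposition is invalid.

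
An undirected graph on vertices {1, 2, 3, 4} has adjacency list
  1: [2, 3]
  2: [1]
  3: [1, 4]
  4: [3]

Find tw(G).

1

A width-1 tree decomposition is:
Bags: B1 = {1, 2}  B2 = {1, 3}  B3 = {3, 4}
Tree: B1–B2, B2–B3
Each bag holds 2 vertices, so the decomposition has width 1, which upper-bounds the treewidth. Any graph with an edge has treewidth ≥ 1, and G has the edge 2–1. Therefore the treewidth is 1.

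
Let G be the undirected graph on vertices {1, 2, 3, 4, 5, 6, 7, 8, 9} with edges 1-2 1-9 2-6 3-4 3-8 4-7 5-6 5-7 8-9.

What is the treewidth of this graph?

A width-2 tree decomposition is:
Bags: B1 = {4, 5, 7}  B2 = {4, 5, 6}  B3 = {2, 4, 6}  B4 = {1, 2, 4}  B5 = {1, 4, 9}  B6 = {4, 8, 9}  B7 = {3, 4, 8}
Tree: B1–B2, B2–B3, B3–B4, B4–B5, B5–B6, B6–B7
Every bag has size at most 3, so the width is 3 − 1 = 2 and tw(G) ≤ 2. Since 4–7–5–6–2–1–9–8–3–4 is a cycle in G, G is not acyclic. Forests are exactly the graphs of treewidth ≤ 1, so tw(G) ≥ 2. Combining the bounds, tw(G) = 2.

2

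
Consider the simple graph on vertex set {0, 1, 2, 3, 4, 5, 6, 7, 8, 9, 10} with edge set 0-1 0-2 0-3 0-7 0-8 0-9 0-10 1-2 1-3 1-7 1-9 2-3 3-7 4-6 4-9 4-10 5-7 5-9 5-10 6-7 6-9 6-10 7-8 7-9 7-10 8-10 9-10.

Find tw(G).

A width-3 tree decomposition is:
Bags: B1 = {0, 7, 8, 10}  B2 = {0, 7, 9, 10}  B3 = {0, 1, 7, 9}  B4 = {6, 7, 9, 10}  B5 = {0, 1, 3, 7}  B6 = {4, 6, 9, 10}  B7 = {5, 7, 9, 10}  B8 = {0, 1, 2, 3}
Tree: B1–B2, B2–B3, B2–B4, B3–B5, B4–B6, B4–B7, B5–B8
Every bag has size at most 4, so the width is 4 − 1 = 3 and tw(G) ≤ 3. For the lower bound, the 4 vertices {0, 1, 2, 3} are pairwise adjacent, and any tree decomposition puts a clique entirely inside one bag — forcing width ≥ 3. Combining the bounds, tw(G) = 3.

3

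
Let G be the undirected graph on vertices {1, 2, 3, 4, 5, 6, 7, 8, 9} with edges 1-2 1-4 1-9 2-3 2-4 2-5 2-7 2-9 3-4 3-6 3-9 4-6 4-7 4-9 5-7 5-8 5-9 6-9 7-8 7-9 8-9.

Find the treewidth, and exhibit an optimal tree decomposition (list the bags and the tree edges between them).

Every bag has size at most 4, so the width is 4 − 1 = 3 and tw(G) ≤ 3. For the lower bound, the 4 vertices {5, 7, 8, 9} are pairwise adjacent, and any tree decomposition puts a clique entirely inside one bag — forcing width ≥ 3. The upper and lower bounds meet at 3, so that is the treewidth.

Treewidth 3.
Bags: B1 = {2, 4, 7, 9}  B2 = {2, 3, 4, 9}  B3 = {3, 4, 6, 9}  B4 = {2, 5, 7, 9}  B5 = {5, 7, 8, 9}  B6 = {1, 2, 4, 9}
Tree: B1–B2, B2–B3, B1–B4, B4–B5, B2–B6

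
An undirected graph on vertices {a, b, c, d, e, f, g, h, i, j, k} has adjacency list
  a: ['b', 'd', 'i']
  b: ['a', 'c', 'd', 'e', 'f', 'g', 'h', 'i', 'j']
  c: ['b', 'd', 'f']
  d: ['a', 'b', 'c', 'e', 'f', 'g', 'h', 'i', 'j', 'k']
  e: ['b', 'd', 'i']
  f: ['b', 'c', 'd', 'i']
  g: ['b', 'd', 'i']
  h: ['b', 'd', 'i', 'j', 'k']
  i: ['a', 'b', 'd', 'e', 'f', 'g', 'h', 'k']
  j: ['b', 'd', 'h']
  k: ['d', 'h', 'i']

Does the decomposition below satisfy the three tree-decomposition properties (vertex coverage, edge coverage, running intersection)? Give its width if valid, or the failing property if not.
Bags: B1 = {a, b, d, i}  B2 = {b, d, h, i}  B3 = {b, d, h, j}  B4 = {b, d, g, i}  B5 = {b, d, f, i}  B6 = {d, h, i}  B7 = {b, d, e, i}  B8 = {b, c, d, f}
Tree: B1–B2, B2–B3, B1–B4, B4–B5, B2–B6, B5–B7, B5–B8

No — vertex k appears in no bag.

A tree decomposition must satisfy three properties: every vertex lies in some bag; for every edge, both endpoints lie together in some bag; and for every vertex, the bags containing it form a connected subtree. Here vertex k appears in no bag, so the decomposition is invalid.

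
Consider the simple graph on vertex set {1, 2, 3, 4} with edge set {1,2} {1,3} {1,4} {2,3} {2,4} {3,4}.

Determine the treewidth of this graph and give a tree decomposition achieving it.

A single bag containing all 4 vertices is trivially a valid decomposition of width 3. For the lower bound, the 4 vertices {1, 2, 3, 4} are pairwise adjacent, and any tree decomposition puts a clique entirely inside one bag — forcing width ≥ 3. The upper and lower bounds meet at 3, so that is the treewidth.

Treewidth 3.
One such decomposition:
Bags: B1 = {1, 2, 3, 4}
Tree: (single bag)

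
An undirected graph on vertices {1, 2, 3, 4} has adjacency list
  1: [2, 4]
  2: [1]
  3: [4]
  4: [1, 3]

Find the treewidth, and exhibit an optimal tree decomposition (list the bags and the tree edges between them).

Every bag has size at most 2, so the width is 2 − 1 = 1 and tw(G) ≤ 1. Since G has at least one edge (e.g. 2–1), it is not an edgeless graph, so tw(G) ≥ 1. Hence tw(G) = 1 exactly.

Treewidth 1.
One such decomposition:
Bags: B1 = {1, 2}  B2 = {1, 4}  B3 = {3, 4}
Tree: B1–B2, B2–B3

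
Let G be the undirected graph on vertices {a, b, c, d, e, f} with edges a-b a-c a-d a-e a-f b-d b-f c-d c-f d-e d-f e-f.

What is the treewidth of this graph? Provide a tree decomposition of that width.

Treewidth 3.
One such decomposition:
Bags: B1 = {a, b, d, f}  B2 = {a, d, e, f}  B3 = {a, c, d, f}
Tree: B1–B2, B1–B3

Every bag has size at most 4, so the width is 4 − 1 = 3 and tw(G) ≤ 3. For the lower bound, the 4 vertices {a, d, e, f} are pairwise adjacent, and any tree decomposition puts a clique entirely inside one bag — forcing width ≥ 3. Hence tw(G) = 3 exactly.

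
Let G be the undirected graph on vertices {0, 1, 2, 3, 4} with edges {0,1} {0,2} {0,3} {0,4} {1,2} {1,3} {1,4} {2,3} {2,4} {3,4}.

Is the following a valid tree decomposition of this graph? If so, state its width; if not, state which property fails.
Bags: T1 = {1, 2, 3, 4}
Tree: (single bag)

No — vertex 0 appears in no bag.

A tree decomposition must satisfy three properties: every vertex lies in some bag; for every edge, both endpoints lie together in some bag; and for every vertex, the bags containing it form a connected subtree. Here vertex 0 appears in no bag, so the decomposition is invalid.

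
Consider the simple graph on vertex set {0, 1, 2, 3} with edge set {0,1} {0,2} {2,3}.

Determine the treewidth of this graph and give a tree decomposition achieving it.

Each bag holds 2 vertices, so the decomposition has width 1, which upper-bounds the treewidth. Since G has at least one edge (e.g. 2–0), it is not an edgeless graph, so tw(G) ≥ 1. Combining the bounds, tw(G) = 1.

Treewidth 1.
Bags: B1 = {0, 2}  B2 = {2, 3}  B3 = {0, 1}
Tree: B1–B2, B1–B3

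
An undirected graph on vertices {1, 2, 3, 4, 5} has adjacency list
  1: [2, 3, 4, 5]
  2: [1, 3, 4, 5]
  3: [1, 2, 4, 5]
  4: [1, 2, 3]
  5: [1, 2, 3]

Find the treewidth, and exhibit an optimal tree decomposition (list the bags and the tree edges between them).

Treewidth 3.
One such decomposition:
Bags: B1 = {1, 2, 3, 4}  B2 = {1, 2, 3, 5}
Tree: B1–B2

Each bag holds 4 vertices, so the decomposition has width 3, which upper-bounds the treewidth. For the lower bound, the 4 vertices {1, 2, 3, 4} are pairwise adjacent, and any tree decomposition puts a clique entirely inside one bag — forcing width ≥ 3. The upper and lower bounds meet at 3, so that is the treewidth.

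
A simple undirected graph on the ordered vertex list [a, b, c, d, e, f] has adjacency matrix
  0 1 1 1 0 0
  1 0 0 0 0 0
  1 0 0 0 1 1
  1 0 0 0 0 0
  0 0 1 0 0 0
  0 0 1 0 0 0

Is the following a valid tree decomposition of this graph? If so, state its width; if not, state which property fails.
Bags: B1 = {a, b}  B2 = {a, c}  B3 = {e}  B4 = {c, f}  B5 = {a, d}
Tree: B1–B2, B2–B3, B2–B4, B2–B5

No — edge (c,e) lies in no bag.

A tree decomposition must satisfy three properties: every vertex lies in some bag; for every edge, both endpoints lie together in some bag; and for every vertex, the bags containing it form a connected subtree. Here edge (c,e) lies in no bag, so the decomposition is invalid.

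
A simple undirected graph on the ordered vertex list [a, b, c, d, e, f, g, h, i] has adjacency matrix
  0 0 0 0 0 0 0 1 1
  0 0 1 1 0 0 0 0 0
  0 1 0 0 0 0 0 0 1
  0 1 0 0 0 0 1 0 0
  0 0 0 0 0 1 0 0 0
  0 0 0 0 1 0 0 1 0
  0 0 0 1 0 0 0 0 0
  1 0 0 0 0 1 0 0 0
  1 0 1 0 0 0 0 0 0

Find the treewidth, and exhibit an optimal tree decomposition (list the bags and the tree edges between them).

Each bag holds 2 vertices, so the decomposition has width 1, which upper-bounds the treewidth. G has an edge, so its treewidth is at least 1. The upper and lower bounds meet at 1, so that is the treewidth.

Treewidth 1.
One optimal decomposition is:
Bags: B1 = {d, g}  B2 = {b, d}  B3 = {b, c}  B4 = {c, i}  B5 = {a, i}  B6 = {a, h}  B7 = {f, h}  B8 = {e, f}
Tree: B1–B2, B2–B3, B3–B4, B4–B5, B5–B6, B6–B7, B7–B8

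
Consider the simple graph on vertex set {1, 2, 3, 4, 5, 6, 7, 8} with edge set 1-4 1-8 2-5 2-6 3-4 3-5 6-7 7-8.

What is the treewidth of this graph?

2

A width-2 tree decomposition is:
Bags: B1 = {1, 7, 8}  B2 = {1, 4, 7}  B3 = {3, 4, 7}  B4 = {3, 5, 7}  B5 = {2, 5, 7}  B6 = {2, 6, 7}
Tree: B1–B2, B2–B3, B3–B4, B4–B5, B5–B6
The largest bag has 3 vertices, giving width 2; this decomposition certifies tw(G) ≤ 2. Since 7–8–1–4–3–5–2–6–7 is a cycle in G, G is not acyclic. Forests are exactly the graphs of treewidth ≤ 1, so tw(G) ≥ 2. The upper and lower bounds meet at 2, so that is the treewidth.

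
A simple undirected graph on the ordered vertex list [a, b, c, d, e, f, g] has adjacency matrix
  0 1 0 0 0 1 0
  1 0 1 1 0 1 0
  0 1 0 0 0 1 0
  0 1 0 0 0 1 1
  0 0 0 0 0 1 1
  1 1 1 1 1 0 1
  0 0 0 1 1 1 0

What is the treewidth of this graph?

2

A width-2 tree decomposition is:
Bags: B1 = {a, b, f}  B2 = {b, c, f}  B3 = {b, d, f}  B4 = {d, f, g}  B5 = {e, f, g}
Tree: B1–B2, B1–B3, B3–B4, B4–B5
Each bag holds 3 vertices, so the decomposition has width 2, which upper-bounds the treewidth. On the other hand G contains the 3-clique {d, f, g}. A clique must lie in a single bag of any decomposition, so no decomposition can have width below 2. The upper and lower bounds meet at 2, so that is the treewidth.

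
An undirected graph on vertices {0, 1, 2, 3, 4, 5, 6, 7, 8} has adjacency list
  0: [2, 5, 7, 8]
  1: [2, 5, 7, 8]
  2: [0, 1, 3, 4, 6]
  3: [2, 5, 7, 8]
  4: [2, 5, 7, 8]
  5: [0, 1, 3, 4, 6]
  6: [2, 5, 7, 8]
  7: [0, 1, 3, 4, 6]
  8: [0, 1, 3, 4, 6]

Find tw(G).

4

A width-4 tree decomposition is:
Bags: B1 = {0, 2, 5, 7, 8}  B2 = {2, 3, 5, 7, 8}  B3 = {2, 5, 6, 7, 8}  B4 = {1, 2, 5, 7, 8}  B5 = {2, 4, 5, 7, 8}
Tree: B1–B2, B2–B3, B3–B4, B4–B5
Every bag has size at most 5, so the width is 5 − 1 = 4 and tw(G) ≤ 4. For the lower bound: the 5 vertex sets {0,5}, {3,7}, {2,6}, {8}, {1} are disjoint, each induces a connected subgraph, and every pair is joined by at least one edge of G. Contracting each set to a single vertex therefore yields K_{5} as a minor, and since treewidth is minor-monotone, tw(G) ≥ tw(K_{5}) = 4. Combining the bounds, tw(G) = 4.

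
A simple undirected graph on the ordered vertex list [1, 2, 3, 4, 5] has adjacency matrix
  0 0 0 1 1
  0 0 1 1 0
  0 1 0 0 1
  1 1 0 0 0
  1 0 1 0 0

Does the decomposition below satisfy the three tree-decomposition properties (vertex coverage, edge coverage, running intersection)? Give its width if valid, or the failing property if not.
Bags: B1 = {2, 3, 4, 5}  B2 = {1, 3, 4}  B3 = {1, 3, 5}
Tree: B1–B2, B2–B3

A tree decomposition must satisfy three properties: every vertex lies in some bag; for every edge, both endpoints lie together in some bag; and for every vertex, the bags containing it form a connected subtree. Here bags containing vertex 5 are not connected in the tree, so the decomposition is invalid.

No — bags containing vertex 5 are not connected in the tree.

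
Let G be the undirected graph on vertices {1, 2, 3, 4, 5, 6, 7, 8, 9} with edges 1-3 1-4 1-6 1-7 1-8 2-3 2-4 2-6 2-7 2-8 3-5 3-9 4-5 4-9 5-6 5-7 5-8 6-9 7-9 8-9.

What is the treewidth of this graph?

A width-4 tree decomposition is:
Bags: B1 = {1, 2, 5, 8, 9}  B2 = {1, 2, 4, 5, 9}  B3 = {1, 2, 3, 5, 9}  B4 = {1, 2, 5, 6, 9}  B5 = {1, 2, 5, 7, 9}
Tree: B1–B2, B2–B3, B3–B4, B4–B5
Each bag holds 5 vertices, so the decomposition has width 4, which upper-bounds the treewidth. For the lower bound: the 5 vertex sets {2,8}, {4,9}, {1,3}, {5}, {6} are disjoint, each induces a connected subgraph, and every pair is joined by at least one edge of G. Contracting each set to a single vertex therefore yields K_{5} as a minor, and since treewidth is minor-monotone, tw(G) ≥ tw(K_{5}) = 4. Hence tw(G) = 4 exactly.

4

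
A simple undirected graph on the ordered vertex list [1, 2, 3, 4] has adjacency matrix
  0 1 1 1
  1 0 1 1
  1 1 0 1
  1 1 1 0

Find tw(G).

A width-3 tree decomposition is:
Bags: B1 = {1, 2, 3, 4}
Tree: (single bag)
With just one bag of size 4, the width is 4 − 1 = 3, so tw(G) ≤ 3. Conversely, {1, 2, 3, 4} is a clique of size 4, and the vertices of any clique must share a bag in every tree decomposition; so some bag has ≥ 4 vertices and tw(G) ≥ 3. The upper and lower bounds meet at 3, so that is the treewidth.

3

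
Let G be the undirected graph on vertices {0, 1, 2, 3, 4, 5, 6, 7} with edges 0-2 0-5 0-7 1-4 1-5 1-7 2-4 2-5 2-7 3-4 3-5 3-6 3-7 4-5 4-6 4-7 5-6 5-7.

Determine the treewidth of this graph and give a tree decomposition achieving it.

Treewidth 3.
One optimal decomposition is:
Bags: B1 = {1, 4, 5, 7}  B2 = {3, 4, 5, 7}  B3 = {2, 4, 5, 7}  B4 = {3, 4, 5, 6}  B5 = {0, 2, 5, 7}
Tree: B1–B2, B2–B3, B2–B4, B3–B5

Every bag has size at most 4, so the width is 4 − 1 = 3 and tw(G) ≤ 3. On the other hand G contains the 4-clique {0, 2, 5, 7}. A clique must lie in a single bag of any decomposition, so no decomposition can have width below 3. Hence tw(G) = 3 exactly.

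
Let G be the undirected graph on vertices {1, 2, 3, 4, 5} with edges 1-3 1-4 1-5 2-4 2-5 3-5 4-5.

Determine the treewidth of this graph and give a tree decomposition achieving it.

Treewidth 2.
One such decomposition:
Bags: B1 = {1, 4, 5}  B2 = {2, 4, 5}  B3 = {1, 3, 5}
Tree: B1–B2, B1–B3

Every bag has size at most 3, so the width is 3 − 1 = 2 and tw(G) ≤ 2. For the lower bound, the 3 vertices {1, 3, 5} are pairwise adjacent, and any tree decomposition puts a clique entirely inside one bag — forcing width ≥ 2. The upper and lower bounds meet at 2, so that is the treewidth.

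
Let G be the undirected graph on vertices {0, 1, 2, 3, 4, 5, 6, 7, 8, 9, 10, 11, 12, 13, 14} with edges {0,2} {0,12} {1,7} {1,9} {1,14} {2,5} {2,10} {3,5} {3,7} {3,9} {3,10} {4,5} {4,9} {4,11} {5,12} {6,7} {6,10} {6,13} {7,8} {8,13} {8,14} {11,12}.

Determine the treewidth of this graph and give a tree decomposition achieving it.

Every bag has size at most 4, so the width is 4 − 1 = 3 and tw(G) ≤ 3. For the lower bound: the 4 vertex sets {8,13,14}, {1}, {7}, {3,6,9,10} are disjoint, each induces a connected subgraph, and every pair is joined by at least one edge of G. Contracting each set to a single vertex therefore yields K_{4} as a minor, and since treewidth is minor-monotone, tw(G) ≥ tw(K_{4}) = 3. Hence tw(G) = 3 exactly.

Treewidth 3.
One optimal decomposition is:
Bags: B1 = {1, 8, 13, 14}  B2 = {1, 7, 8, 13}  B3 = {1, 6, 7, 13}  B4 = {1, 6, 7, 9}  B5 = {3, 6, 7, 9}  B6 = {3, 6, 9, 10}  B7 = {3, 4, 9, 10}  B8 = {3, 4, 5, 10}  B9 = {2, 4, 5, 10}  B10 = {2, 4, 5, 11}  B11 = {2, 5, 11, 12}  B12 = {0, 2, 11, 12}
Tree: B1–B2, B2–B3, B3–B4, B4–B5, B5–B6, B6–B7, B7–B8, B8–B9, B9–B10, B10–B11, B11–B12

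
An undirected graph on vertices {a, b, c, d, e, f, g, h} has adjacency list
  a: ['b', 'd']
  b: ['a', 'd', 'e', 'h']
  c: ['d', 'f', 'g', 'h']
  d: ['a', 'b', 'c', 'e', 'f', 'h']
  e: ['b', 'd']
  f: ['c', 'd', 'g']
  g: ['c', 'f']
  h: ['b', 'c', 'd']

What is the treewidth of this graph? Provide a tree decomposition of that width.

The largest bag has 3 vertices, giving width 2; this decomposition certifies tw(G) ≤ 2. On the other hand G contains the 3-clique {c, d, h}. A clique must lie in a single bag of any decomposition, so no decomposition can have width below 2. Combining the bounds, tw(G) = 2.

Treewidth 2.
One optimal decomposition is:
Bags: B1 = {b, d, e}  B2 = {b, d, h}  B3 = {c, d, h}  B4 = {a, b, d}  B5 = {c, d, f}  B6 = {c, f, g}
Tree: B1–B2, B2–B3, B2–B4, B3–B5, B5–B6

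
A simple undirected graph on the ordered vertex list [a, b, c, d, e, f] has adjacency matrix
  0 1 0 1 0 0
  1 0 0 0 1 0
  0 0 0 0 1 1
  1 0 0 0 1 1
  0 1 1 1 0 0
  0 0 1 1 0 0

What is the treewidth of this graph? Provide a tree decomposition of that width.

Treewidth 2.
Bags: B1 = {c, d, f}  B2 = {c, d, e}  B3 = {a, d, e}  B4 = {a, b, e}
Tree: B1–B2, B2–B3, B3–B4

Every bag has size at most 3, so the width is 3 − 1 = 2 and tw(G) ≤ 2. The edges f–c–e–d–f form a cycle, so G is not a tree and its treewidth is at least 2. Hence tw(G) = 2 exactly.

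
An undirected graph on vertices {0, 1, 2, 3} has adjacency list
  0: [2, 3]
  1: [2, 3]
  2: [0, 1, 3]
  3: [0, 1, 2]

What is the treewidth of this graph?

2

A width-2 tree decomposition is:
Bags: B1 = {1, 2, 3}  B2 = {0, 2, 3}
Tree: B1–B2
Each bag holds 3 vertices, so the decomposition has width 2, which upper-bounds the treewidth. For the lower bound, the 3 vertices {0, 2, 3} are pairwise adjacent, and any tree decomposition puts a clique entirely inside one bag — forcing width ≥ 2. Combining the bounds, tw(G) = 2.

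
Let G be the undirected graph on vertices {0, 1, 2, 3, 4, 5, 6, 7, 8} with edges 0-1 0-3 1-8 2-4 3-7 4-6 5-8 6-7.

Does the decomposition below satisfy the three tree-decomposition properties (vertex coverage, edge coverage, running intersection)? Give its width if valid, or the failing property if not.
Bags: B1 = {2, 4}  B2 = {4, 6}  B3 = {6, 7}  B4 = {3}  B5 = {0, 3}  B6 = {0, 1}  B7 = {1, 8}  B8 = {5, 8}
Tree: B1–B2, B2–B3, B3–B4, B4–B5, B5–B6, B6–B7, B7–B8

No — edge (7,3) lies in no bag.

A tree decomposition must satisfy three properties: every vertex lies in some bag; for every edge, both endpoints lie together in some bag; and for every vertex, the bags containing it form a connected subtree. Here edge (7,3) lies in no bag, so the decomposition is invalid.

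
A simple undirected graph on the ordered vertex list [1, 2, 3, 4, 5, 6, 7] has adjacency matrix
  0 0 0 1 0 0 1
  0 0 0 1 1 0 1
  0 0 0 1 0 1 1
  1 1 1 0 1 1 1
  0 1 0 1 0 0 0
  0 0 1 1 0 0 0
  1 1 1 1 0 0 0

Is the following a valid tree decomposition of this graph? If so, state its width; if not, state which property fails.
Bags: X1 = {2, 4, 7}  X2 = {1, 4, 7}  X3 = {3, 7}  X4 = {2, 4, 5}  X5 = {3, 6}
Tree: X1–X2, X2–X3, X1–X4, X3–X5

No — edge (4,3) lies in no bag.

A tree decomposition must satisfy three properties: every vertex lies in some bag; for every edge, both endpoints lie together in some bag; and for every vertex, the bags containing it form a connected subtree. Here edge (4,3) lies in no bag, so the decomposition is invalid.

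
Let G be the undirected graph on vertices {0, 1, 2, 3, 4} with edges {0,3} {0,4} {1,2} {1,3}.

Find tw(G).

A width-1 tree decomposition is:
Bags: B1 = {1, 2}  B2 = {1, 3}  B3 = {0, 3}  B4 = {0, 4}
Tree: B1–B2, B2–B3, B3–B4
Each bag holds 2 vertices, so the decomposition has width 1, which upper-bounds the treewidth. Any graph with an edge has treewidth ≥ 1, and G has the edge 2–1. The upper and lower bounds meet at 1, so that is the treewidth.

1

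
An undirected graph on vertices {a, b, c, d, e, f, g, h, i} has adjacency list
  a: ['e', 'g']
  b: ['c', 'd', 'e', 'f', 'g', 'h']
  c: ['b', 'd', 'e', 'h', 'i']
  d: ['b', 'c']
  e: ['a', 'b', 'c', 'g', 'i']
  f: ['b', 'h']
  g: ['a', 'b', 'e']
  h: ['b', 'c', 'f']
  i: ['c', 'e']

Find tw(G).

A width-2 tree decomposition is:
Bags: B1 = {b, c, h}  B2 = {b, c, e}  B3 = {b, e, g}  B4 = {c, e, i}  B5 = {b, f, h}  B6 = {b, c, d}  B7 = {a, e, g}
Tree: B1–B2, B2–B3, B2–B4, B1–B5, B1–B6, B3–B7
Every bag has size at most 3, so the width is 3 − 1 = 2 and tw(G) ≤ 2. Conversely, {a, e, g} is a clique of size 3, and the vertices of any clique must share a bag in every tree decomposition; so some bag has ≥ 3 vertices and tw(G) ≥ 2. Hence tw(G) = 2 exactly.

2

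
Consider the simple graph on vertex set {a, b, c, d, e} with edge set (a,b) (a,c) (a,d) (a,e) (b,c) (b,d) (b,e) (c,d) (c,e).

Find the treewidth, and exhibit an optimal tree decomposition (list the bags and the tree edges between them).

The largest bag has 4 vertices, giving width 3; this decomposition certifies tw(G) ≤ 3. For the lower bound, the 4 vertices {a, b, c, d} are pairwise adjacent, and any tree decomposition puts a clique entirely inside one bag — forcing width ≥ 3. Therefore the treewidth is 3.

Treewidth 3.
Bags: B1 = {a, b, c, d}  B2 = {a, b, c, e}
Tree: B1–B2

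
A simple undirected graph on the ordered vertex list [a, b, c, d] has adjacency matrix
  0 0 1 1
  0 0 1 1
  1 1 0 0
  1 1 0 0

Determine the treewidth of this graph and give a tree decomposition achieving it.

Every bag has size at most 3, so the width is 3 − 1 = 2 and tw(G) ≤ 2. Since a–d–b–c–a is a cycle in G, G is not acyclic. Forests are exactly the graphs of treewidth ≤ 1, so tw(G) ≥ 2. Combining the bounds, tw(G) = 2.

Treewidth 2.
One optimal decomposition is:
Bags: B1 = {a, b, d}  B2 = {a, b, c}
Tree: B1–B2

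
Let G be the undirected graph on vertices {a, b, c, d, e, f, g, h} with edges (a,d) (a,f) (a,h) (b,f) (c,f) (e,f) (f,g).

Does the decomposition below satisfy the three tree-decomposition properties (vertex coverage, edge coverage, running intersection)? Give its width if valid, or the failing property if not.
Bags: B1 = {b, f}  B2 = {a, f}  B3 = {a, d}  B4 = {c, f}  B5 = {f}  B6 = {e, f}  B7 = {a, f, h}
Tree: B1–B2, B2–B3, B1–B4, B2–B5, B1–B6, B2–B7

A tree decomposition must satisfy three properties: every vertex lies in some bag; for every edge, both endpoints lie together in some bag; and for every vertex, the bags containing it form a connected subtree. Here vertex g appears in no bag, so the decomposition is invalid.

No — vertex g appears in no bag.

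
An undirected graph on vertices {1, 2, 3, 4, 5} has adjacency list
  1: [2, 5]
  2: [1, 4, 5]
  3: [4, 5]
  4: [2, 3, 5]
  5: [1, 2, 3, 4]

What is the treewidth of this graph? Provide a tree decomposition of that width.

Treewidth 2.
One optimal decomposition is:
Bags: B1 = {1, 2, 5}  B2 = {2, 4, 5}  B3 = {3, 4, 5}
Tree: B1–B2, B2–B3

The largest bag has 3 vertices, giving width 2; this decomposition certifies tw(G) ≤ 2. Conversely, {1, 2, 5} is a clique of size 3, and the vertices of any clique must share a bag in every tree decomposition; so some bag has ≥ 3 vertices and tw(G) ≥ 2. Combining the bounds, tw(G) = 2.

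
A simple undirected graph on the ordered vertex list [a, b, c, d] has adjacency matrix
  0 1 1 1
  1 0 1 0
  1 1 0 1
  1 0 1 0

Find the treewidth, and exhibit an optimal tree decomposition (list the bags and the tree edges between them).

Treewidth 2.
One optimal decomposition is:
Bags: B1 = {a, b, c}  B2 = {a, c, d}
Tree: B1–B2

The largest bag has 3 vertices, giving width 2; this decomposition certifies tw(G) ≤ 2. On the other hand G contains the 3-clique {a, c, d}. A clique must lie in a single bag of any decomposition, so no decomposition can have width below 2. Therefore the treewidth is 2.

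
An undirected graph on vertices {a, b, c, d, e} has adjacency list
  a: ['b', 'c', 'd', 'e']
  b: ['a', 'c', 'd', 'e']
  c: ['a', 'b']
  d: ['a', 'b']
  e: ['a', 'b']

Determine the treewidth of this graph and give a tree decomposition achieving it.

Every bag has size at most 3, so the width is 3 − 1 = 2 and tw(G) ≤ 2. For the lower bound, the 3 vertices {a, b, d} are pairwise adjacent, and any tree decomposition puts a clique entirely inside one bag — forcing width ≥ 2. Hence tw(G) = 2 exactly.

Treewidth 2.
One optimal decomposition is:
Bags: B1 = {a, b, d}  B2 = {a, b, c}  B3 = {a, b, e}
Tree: B1–B2, B2–B3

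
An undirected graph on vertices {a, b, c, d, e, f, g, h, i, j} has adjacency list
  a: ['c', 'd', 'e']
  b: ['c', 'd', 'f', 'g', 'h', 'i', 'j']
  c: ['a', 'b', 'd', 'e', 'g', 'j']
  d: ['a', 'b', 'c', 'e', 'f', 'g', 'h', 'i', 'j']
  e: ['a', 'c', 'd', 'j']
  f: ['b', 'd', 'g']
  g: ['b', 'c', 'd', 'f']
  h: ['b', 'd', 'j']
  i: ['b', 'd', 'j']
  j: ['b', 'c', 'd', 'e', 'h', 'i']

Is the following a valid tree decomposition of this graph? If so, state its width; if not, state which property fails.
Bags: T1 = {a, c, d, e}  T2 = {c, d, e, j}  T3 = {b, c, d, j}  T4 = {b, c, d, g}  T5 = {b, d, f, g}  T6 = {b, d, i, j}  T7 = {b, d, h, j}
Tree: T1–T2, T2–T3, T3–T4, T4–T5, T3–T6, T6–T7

Yes; width 3.

Every vertex of G appears in some bag (union = {a, b, c, d, e, f, g, h, i, j}); every edge is covered by a bag; and for each vertex v the set of bags containing v is connected in the bag tree. The decomposition is therefore valid. The largest bag has 4 vertices, so the width is 3.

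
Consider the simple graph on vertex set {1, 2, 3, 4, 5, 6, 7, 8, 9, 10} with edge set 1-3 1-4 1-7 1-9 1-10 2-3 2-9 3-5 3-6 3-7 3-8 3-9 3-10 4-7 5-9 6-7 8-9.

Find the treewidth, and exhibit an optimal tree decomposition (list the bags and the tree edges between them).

Treewidth 2.
Bags: B1 = {1, 3, 9}  B2 = {1, 3, 7}  B3 = {3, 5, 9}  B4 = {1, 3, 10}  B5 = {3, 8, 9}  B6 = {2, 3, 9}  B7 = {3, 6, 7}  B8 = {1, 4, 7}
Tree: B1–B2, B1–B3, B2–B4, B3–B5, B5–B6, B2–B7, B2–B8

The largest bag has 3 vertices, giving width 2; this decomposition certifies tw(G) ≤ 2. On the other hand G contains the 3-clique {3, 8, 9}. A clique must lie in a single bag of any decomposition, so no decomposition can have width below 2. Combining the bounds, tw(G) = 2.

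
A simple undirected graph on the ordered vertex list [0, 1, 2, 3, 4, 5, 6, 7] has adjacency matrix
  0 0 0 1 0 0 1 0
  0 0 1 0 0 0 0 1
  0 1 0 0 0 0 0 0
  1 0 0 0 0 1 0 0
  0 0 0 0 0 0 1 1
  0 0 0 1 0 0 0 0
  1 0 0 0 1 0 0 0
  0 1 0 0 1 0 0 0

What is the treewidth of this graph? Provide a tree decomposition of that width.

Every bag has size at most 2, so the width is 2 − 1 = 1 and tw(G) ≤ 1. G has an edge, so its treewidth is at least 1. Combining the bounds, tw(G) = 1.

Treewidth 1.
One optimal decomposition is:
Bags: B1 = {3, 5}  B2 = {0, 3}  B3 = {0, 6}  B4 = {4, 6}  B5 = {4, 7}  B6 = {1, 7}  B7 = {1, 2}
Tree: B1–B2, B2–B3, B3–B4, B4–B5, B5–B6, B6–B7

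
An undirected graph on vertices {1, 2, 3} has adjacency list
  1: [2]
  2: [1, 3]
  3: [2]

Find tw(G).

A width-1 tree decomposition is:
Bags: B1 = {1, 2}  B2 = {2, 3}
Tree: B1–B2
Every bag has size at most 2, so the width is 2 − 1 = 1 and tw(G) ≤ 1. Any graph with an edge has treewidth ≥ 1, and G has the edge 1–2. Hence tw(G) = 1 exactly.

1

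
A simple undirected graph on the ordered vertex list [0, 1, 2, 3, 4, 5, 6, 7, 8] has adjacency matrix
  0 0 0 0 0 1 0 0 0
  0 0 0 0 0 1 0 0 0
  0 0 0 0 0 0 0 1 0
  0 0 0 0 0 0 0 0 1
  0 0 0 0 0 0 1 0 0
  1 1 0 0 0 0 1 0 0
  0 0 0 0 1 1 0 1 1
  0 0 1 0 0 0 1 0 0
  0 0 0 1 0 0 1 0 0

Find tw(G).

1

A width-1 tree decomposition is:
Bags: B1 = {5, 6}  B2 = {0, 5}  B3 = {6, 8}  B4 = {6, 7}  B5 = {4, 6}  B6 = {1, 5}  B7 = {3, 8}  B8 = {2, 7}
Tree: B1–B2, B1–B3, B1–B4, B4–B5, B2–B6, B3–B7, B4–B8
Each bag holds 2 vertices, so the decomposition has width 1, which upper-bounds the treewidth. Any graph with an edge has treewidth ≥ 1, and G has the edge 5–6. Therefore the treewidth is 1.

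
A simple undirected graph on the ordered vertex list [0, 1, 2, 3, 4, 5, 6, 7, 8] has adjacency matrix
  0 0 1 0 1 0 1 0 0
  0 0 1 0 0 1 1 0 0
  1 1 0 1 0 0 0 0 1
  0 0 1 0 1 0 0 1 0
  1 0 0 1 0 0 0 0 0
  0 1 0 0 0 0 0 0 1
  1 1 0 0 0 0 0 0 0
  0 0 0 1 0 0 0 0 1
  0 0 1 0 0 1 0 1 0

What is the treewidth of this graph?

A width-3 tree decomposition is:
Bags: B1 = {1, 5, 6, 8}  B2 = {1, 2, 6, 8}  B3 = {0, 2, 6, 8}  B4 = {0, 2, 7, 8}  B5 = {0, 2, 3, 7}  B6 = {0, 3, 4, 7}
Tree: B1–B2, B2–B3, B3–B4, B4–B5, B5–B6
Every bag has size at most 4, so the width is 4 − 1 = 3 and tw(G) ≤ 3. For the lower bound: the 4 vertex sets {1,5,6}, {8}, {2}, {0,3,4,7} are disjoint, each induces a connected subgraph, and every pair is joined by at least one edge of G. Contracting each set to a single vertex therefore yields K_{4} as a minor, and since treewidth is minor-monotone, tw(G) ≥ tw(K_{4}) = 3. The upper and lower bounds meet at 3, so that is the treewidth.

3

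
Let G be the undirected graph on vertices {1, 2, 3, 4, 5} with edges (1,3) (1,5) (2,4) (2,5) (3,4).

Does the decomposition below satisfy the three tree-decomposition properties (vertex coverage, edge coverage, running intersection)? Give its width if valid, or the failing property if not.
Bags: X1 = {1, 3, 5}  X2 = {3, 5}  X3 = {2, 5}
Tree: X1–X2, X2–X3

No — vertex 4 appears in no bag.

A tree decomposition must satisfy three properties: every vertex lies in some bag; for every edge, both endpoints lie together in some bag; and for every vertex, the bags containing it form a connected subtree. Here vertex 4 appears in no bag, so the decomposition is invalid.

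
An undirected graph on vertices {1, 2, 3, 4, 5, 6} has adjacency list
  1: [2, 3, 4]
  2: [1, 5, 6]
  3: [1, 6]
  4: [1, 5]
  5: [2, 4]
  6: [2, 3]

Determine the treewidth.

A width-2 tree decomposition is:
Bags: B1 = {1, 4, 5}  B2 = {1, 2, 5}  B3 = {1, 2, 3}  B4 = {2, 3, 6}
Tree: B1–B2, B2–B3, B3–B4
Every bag has size at most 3, so the width is 3 − 1 = 2 and tw(G) ≤ 2. For the lower bound, G contains the cycle 4–5–2–1–4, so G is not a forest; only forests have treewidth ≤ 1, hence tw(G) ≥ 2. Therefore the treewidth is 2.

2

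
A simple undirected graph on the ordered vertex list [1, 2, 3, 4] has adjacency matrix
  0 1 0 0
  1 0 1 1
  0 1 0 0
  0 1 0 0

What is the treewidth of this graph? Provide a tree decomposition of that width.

Treewidth 1.
Bags: B1 = {2, 4}  B2 = {1, 2}  B3 = {2, 3}
Tree: B1–B2, B1–B3

Each bag holds 2 vertices, so the decomposition has width 1, which upper-bounds the treewidth. Since G has at least one edge (e.g. 4–2), it is not an edgeless graph, so tw(G) ≥ 1. Hence tw(G) = 1 exactly.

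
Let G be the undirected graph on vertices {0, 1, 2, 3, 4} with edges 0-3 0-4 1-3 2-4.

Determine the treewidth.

1

A width-1 tree decomposition is:
Bags: B1 = {2, 4}  B2 = {0, 4}  B3 = {0, 3}  B4 = {1, 3}
Tree: B1–B2, B2–B3, B3–B4
The largest bag has 2 vertices, giving width 1; this decomposition certifies tw(G) ≤ 1. G has an edge, so its treewidth is at least 1. Therefore the treewidth is 1.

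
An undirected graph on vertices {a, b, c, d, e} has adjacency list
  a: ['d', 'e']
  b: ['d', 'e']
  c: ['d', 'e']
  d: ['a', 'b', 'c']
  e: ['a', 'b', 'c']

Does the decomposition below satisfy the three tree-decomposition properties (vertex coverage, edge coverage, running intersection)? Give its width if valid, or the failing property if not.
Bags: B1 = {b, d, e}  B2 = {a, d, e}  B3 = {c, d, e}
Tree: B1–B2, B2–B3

Checking the three conditions: (i) the bags cover all of {a, b, c, d, e}; (ii) for each edge, some bag contains both endpoints; (iii) the bags containing any fixed vertex form a subtree. All hold, so the decomposition is valid with width 3 − 1 = 2.

Yes; width 2.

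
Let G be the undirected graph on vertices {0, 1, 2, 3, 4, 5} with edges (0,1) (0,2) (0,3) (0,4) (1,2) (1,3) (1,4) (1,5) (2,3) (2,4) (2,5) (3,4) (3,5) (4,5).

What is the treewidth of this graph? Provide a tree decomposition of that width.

Treewidth 4.
Bags: B1 = {1, 2, 3, 4, 5}  B2 = {0, 1, 2, 3, 4}
Tree: B1–B2

The largest bag has 5 vertices, giving width 4; this decomposition certifies tw(G) ≤ 4. For the lower bound, the 5 vertices {0, 1, 2, 3, 4} are pairwise adjacent, and any tree decomposition puts a clique entirely inside one bag — forcing width ≥ 4. Hence tw(G) = 4 exactly.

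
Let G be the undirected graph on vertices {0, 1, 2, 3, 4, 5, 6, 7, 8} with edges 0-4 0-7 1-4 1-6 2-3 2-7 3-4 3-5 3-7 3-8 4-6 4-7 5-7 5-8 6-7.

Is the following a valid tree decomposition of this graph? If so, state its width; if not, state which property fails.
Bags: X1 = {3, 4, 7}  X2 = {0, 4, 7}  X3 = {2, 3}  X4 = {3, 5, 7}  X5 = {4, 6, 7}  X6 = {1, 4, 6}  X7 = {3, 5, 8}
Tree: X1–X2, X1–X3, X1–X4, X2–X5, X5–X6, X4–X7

No — edge (7,2) lies in no bag.

A tree decomposition must satisfy three properties: every vertex lies in some bag; for every edge, both endpoints lie together in some bag; and for every vertex, the bags containing it form a connected subtree. Here edge (7,2) lies in no bag, so the decomposition is invalid.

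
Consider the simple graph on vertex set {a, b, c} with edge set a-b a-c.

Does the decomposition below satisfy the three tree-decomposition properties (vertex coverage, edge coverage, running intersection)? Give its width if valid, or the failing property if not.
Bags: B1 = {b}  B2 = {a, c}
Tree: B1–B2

No — edge (a,b) lies in no bag.

A tree decomposition must satisfy three properties: every vertex lies in some bag; for every edge, both endpoints lie together in some bag; and for every vertex, the bags containing it form a connected subtree. Here edge (a,b) lies in no bag, so the decomposition is invalid.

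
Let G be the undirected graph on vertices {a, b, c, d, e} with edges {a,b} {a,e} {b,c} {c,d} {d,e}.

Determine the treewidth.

A width-2 tree decomposition is:
Bags: B1 = {a, b, c}  B2 = {a, c, e}  B3 = {c, d, e}
Tree: B1–B2, B2–B3
Each bag holds 3 vertices, so the decomposition has width 2, which upper-bounds the treewidth. For the lower bound, G contains the cycle c–b–a–e–d–c, so G is not a forest; only forests have treewidth ≤ 1, hence tw(G) ≥ 2. Combining the bounds, tw(G) = 2.

2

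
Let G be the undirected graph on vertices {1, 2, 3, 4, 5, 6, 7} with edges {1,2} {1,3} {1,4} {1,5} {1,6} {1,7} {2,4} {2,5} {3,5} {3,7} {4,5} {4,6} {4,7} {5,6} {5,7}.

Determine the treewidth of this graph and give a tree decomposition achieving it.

Treewidth 3.
One optimal decomposition is:
Bags: B1 = {1, 2, 4, 5}  B2 = {1, 4, 5, 7}  B3 = {1, 4, 5, 6}  B4 = {1, 3, 5, 7}
Tree: B1–B2, B2–B3, B2–B4

Every bag has size at most 4, so the width is 4 − 1 = 3 and tw(G) ≤ 3. Conversely, {1, 3, 5, 7} is a clique of size 4, and the vertices of any clique must share a bag in every tree decomposition; so some bag has ≥ 4 vertices and tw(G) ≥ 3. Hence tw(G) = 3 exactly.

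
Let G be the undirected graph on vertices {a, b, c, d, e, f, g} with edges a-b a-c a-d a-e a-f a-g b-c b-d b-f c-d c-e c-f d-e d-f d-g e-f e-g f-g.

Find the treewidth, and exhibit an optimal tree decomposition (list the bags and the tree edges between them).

The largest bag has 5 vertices, giving width 4; this decomposition certifies tw(G) ≤ 4. On the other hand G contains the 5-clique {a, d, e, f, g}. A clique must lie in a single bag of any decomposition, so no decomposition can have width below 4. The upper and lower bounds meet at 4, so that is the treewidth.

Treewidth 4.
One such decomposition:
Bags: B1 = {a, d, e, f, g}  B2 = {a, c, d, e, f}  B3 = {a, b, c, d, f}
Tree: B1–B2, B2–B3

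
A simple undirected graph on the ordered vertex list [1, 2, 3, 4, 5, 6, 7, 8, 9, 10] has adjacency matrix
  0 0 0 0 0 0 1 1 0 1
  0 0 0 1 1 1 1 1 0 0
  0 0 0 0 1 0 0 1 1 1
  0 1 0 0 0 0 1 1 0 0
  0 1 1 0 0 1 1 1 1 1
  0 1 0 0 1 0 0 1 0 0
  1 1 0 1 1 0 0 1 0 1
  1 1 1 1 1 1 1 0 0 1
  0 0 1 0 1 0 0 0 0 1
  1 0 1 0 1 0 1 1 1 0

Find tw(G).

3

A width-3 tree decomposition is:
Bags: B1 = {3, 5, 8, 10}  B2 = {3, 5, 9, 10}  B3 = {5, 7, 8, 10}  B4 = {2, 5, 7, 8}  B5 = {2, 5, 6, 8}  B6 = {2, 4, 7, 8}  B7 = {1, 7, 8, 10}
Tree: B1–B2, B1–B3, B3–B4, B4–B5, B4–B6, B3–B7
Each bag holds 4 vertices, so the decomposition has width 3, which upper-bounds the treewidth. For the lower bound, the 4 vertices {1, 7, 8, 10} are pairwise adjacent, and any tree decomposition puts a clique entirely inside one bag — forcing width ≥ 3. Combining the bounds, tw(G) = 3.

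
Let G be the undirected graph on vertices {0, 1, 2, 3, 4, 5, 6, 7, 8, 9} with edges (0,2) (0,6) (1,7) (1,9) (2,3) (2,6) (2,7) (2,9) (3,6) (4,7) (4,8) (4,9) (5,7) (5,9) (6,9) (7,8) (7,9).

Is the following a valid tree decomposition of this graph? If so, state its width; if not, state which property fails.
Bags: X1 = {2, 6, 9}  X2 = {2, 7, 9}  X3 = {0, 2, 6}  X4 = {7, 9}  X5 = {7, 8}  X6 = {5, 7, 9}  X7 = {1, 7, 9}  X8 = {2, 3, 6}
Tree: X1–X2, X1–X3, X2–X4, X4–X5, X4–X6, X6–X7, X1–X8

A tree decomposition must satisfy three properties: every vertex lies in some bag; for every edge, both endpoints lie together in some bag; and for every vertex, the bags containing it form a connected subtree. Here vertex 4 appears in no bag, so the decomposition is invalid.

No — vertex 4 appears in no bag.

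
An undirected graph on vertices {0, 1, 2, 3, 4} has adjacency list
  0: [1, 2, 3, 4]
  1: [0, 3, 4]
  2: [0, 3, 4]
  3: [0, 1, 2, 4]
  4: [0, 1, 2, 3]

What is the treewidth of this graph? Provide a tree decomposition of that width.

Every bag has size at most 4, so the width is 4 − 1 = 3 and tw(G) ≤ 3. On the other hand G contains the 4-clique {0, 1, 3, 4}. A clique must lie in a single bag of any decomposition, so no decomposition can have width below 3. The upper and lower bounds meet at 3, so that is the treewidth.

Treewidth 3.
Bags: B1 = {0, 2, 3, 4}  B2 = {0, 1, 3, 4}
Tree: B1–B2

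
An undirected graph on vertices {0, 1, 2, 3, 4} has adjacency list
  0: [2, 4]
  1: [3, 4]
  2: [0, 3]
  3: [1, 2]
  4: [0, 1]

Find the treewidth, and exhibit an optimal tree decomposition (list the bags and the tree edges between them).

Every bag has size at most 3, so the width is 3 − 1 = 2 and tw(G) ≤ 2. For the lower bound, G contains the cycle 1–3–2–0–4–1, so G is not a forest; only forests have treewidth ≤ 1, hence tw(G) ≥ 2. Combining the bounds, tw(G) = 2.

Treewidth 2.
One such decomposition:
Bags: B1 = {1, 2, 3}  B2 = {0, 1, 2}  B3 = {0, 1, 4}
Tree: B1–B2, B2–B3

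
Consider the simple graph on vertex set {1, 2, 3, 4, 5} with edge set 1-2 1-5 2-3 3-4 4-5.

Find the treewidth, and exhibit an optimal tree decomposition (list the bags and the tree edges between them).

Treewidth 2.
Bags: B1 = {2, 3, 4}  B2 = {1, 2, 4}  B3 = {1, 4, 5}
Tree: B1–B2, B2–B3

Each bag holds 3 vertices, so the decomposition has width 2, which upper-bounds the treewidth. The edges 4–3–2–1–5–4 form a cycle, so G is not a tree and its treewidth is at least 2. The upper and lower bounds meet at 2, so that is the treewidth.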